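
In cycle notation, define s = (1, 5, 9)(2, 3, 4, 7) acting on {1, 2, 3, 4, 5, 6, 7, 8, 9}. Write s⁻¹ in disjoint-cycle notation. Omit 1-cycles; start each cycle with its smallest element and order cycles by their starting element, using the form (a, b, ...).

Inverting a permutation written in cycle notation just reverses the order within every cycle.
Reversing each cycle of s and rotating so the smallest element leads gives (1, 9, 5)(2, 7, 4, 3).

(1, 9, 5)(2, 7, 4, 3)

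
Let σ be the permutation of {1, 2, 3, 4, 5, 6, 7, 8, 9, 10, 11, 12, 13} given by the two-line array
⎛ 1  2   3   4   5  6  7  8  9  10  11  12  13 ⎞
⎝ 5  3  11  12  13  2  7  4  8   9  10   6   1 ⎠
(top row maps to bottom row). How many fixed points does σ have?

1

The fixed points (elements with σ(x) = x) are {7}, so there is 1.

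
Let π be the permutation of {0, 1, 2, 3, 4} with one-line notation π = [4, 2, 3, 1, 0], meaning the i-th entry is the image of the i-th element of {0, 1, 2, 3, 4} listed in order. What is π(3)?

3 is element number 4 of the domain, and entry number 4 of the one-line form is 1, so π(3) = 1.

1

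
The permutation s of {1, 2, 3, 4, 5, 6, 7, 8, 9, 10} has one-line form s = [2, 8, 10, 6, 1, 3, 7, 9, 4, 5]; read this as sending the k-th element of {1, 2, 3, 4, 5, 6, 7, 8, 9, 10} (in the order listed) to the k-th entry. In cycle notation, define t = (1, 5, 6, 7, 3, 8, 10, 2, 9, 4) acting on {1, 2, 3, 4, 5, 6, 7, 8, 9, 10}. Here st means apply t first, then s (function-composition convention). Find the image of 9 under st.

First apply t: t(9) = 4, then s(4) = 6. Thus (st)(9) = 6.

6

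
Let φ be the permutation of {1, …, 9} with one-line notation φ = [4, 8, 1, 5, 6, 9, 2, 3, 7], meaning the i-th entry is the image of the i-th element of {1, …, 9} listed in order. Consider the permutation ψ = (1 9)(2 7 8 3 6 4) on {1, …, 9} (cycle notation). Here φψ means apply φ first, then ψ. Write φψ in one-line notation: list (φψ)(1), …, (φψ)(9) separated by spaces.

(φψ)(x) = ψ(φ(x)). Computing each image: ψ(φ(1)) = ψ(4) = 2, ψ(φ(2)) = ψ(8) = 3, ψ(φ(3)) = ψ(1) = 9, ψ(φ(4)) = ψ(5) = 5, ψ(φ(5)) = ψ(6) = 4, ψ(φ(6)) = ψ(9) = 1, ψ(φ(7)) = ψ(2) = 7, ψ(φ(8)) = ψ(3) = 6, ψ(φ(9)) = ψ(7) = 8.
Hence φψ = [2 3 9 5 4 1 7 6 8].

2 3 9 5 4 1 7 6 8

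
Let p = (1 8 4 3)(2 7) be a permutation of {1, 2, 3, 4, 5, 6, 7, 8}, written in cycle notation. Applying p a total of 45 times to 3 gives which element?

1

3 lies in the 4-cycle (1 8 4 3).
Since the cycle has length 4, p^45 acts on it the same as p^1 (45 mod 4 = 1).
Advancing 1 step from 3: 3 → 1.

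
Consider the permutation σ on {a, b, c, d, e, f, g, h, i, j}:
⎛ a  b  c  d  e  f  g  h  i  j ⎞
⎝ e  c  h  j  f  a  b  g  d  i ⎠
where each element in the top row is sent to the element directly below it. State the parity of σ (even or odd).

odd

In disjoint-cycle form the cycle lengths are 4, 3, 3.
A cycle of length ℓ contributes ℓ−1 transpositions, so σ is a product of 3 + 2 + 2 = 7 transpositions — odd.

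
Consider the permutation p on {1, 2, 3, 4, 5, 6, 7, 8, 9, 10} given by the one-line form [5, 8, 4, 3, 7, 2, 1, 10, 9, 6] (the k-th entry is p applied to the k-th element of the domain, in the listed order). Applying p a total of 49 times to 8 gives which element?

10

Tracing 8 → 10 → … returns to 8 after 4 steps, so 8 lies in a 4-cycle (2 8 10 6).
Since the cycle has length 4, p^49 acts on it the same as p^1 (49 mod 4 = 1).
Advancing 1 step from 8: 8 → 10.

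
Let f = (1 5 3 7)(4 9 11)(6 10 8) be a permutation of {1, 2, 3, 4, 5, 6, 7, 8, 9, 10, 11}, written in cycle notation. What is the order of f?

The disjoint cycles have lengths 4, 3, 3, 1.
The order is lcm(4, 3, 3) = 12.

12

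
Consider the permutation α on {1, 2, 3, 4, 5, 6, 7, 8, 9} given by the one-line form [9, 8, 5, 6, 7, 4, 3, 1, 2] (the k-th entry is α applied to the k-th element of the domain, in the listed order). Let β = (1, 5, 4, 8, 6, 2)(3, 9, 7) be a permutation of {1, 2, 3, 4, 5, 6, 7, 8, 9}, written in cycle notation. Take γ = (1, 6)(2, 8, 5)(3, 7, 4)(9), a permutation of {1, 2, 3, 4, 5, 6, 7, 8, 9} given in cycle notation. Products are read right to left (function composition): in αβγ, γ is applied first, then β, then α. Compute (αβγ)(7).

Chase 7: γ(7) = 4; β(4) = 8; α(8) = 1. Hence (αβγ)(7) = 1.

1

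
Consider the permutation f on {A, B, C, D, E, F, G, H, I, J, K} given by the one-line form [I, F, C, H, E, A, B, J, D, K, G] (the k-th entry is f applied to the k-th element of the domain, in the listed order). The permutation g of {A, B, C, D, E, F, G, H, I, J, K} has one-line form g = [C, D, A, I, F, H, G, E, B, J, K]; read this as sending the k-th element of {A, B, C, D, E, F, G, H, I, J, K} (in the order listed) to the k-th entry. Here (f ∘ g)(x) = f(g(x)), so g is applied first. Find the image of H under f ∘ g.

g(H) = E, then f(E) = E; composing gives (f ∘ g)(H) = E.

E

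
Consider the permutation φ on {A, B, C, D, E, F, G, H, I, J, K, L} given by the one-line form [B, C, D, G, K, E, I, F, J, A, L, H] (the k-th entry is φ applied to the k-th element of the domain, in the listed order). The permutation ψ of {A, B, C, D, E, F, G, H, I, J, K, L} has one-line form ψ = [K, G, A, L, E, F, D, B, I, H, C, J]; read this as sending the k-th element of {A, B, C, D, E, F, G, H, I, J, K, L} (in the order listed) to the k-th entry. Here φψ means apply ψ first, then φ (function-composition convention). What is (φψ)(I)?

(φψ)(I) = φ(ψ(I)). ψ(I) = I, then φ(I) = J. So (φψ)(I) = J.

J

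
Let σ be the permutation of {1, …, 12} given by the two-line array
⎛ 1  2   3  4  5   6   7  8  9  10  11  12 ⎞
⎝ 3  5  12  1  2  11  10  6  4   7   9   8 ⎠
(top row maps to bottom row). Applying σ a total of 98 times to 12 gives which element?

6

Tracing 12 → 8 → … returns to 12 after 8 steps, so 12 lies in an 8-cycle (1 3 12 8 6 11 9 4).
On an 8-cycle, σ^8 is the identity, so σ^98 = σ^2 there (98 ≡ 2 mod 8).
Advancing 2 steps from 12: 12 → 8 → 6.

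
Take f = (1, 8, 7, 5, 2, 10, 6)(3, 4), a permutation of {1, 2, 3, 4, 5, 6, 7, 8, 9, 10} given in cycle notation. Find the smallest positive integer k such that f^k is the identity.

14

The disjoint cycles have lengths 7, 2, 1.
Since disjoint cycles commute, ord(f) = lcm(7, 2) = 14.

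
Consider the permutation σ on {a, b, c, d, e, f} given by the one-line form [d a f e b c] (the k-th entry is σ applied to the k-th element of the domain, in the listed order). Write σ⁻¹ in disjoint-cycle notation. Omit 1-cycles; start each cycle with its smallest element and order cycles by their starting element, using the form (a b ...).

(a b e d)(c f)

The cycle decomposition of σ is (a d e b)(c f).
The inverse reverses every cycle; in canonical form, σ⁻¹ = (a b e d)(c f).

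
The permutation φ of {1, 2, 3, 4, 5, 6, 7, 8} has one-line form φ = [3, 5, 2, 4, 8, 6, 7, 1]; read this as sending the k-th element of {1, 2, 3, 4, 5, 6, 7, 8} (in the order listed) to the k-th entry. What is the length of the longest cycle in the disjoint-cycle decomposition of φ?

Decomposing into disjoint cycles gives (1, 3, 2, 5, 8); the longest has length 5.

5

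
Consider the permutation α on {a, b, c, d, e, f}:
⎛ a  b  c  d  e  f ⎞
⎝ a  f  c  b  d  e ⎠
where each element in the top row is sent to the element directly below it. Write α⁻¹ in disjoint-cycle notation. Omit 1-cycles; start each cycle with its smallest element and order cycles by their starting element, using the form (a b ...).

The cycle decomposition of α is (b f e d).
Reversing each cycle (and rotating so the smallest element leads) gives α⁻¹ = (b d e f).

(b d e f)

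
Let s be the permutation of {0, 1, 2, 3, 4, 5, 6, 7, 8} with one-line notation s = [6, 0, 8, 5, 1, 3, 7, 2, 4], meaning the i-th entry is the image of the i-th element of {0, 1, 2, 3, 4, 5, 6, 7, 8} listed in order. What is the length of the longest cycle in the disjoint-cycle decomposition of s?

7

Decomposing into disjoint cycles gives (0 6 7 2 8 4 1)(3 5); the longest has length 7.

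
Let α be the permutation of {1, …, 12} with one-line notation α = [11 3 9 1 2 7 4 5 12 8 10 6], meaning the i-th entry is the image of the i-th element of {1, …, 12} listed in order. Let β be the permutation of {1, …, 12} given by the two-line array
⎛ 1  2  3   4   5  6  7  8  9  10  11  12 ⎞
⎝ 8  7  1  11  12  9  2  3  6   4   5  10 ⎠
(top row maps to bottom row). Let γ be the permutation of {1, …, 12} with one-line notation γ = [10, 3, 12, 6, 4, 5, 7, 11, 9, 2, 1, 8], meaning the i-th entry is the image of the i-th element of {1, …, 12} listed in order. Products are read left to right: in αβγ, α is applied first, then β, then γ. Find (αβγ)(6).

Chase 6: α(6) = 7; β(7) = 2; γ(2) = 3. Hence (αβγ)(6) = 3.

3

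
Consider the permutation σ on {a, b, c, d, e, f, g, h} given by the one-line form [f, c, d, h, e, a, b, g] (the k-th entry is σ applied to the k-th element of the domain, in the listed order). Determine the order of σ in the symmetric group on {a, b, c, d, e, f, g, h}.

10

Decomposing into disjoint cycles gives cycle lengths 5, 2, 1.
Since disjoint cycles commute, ord(σ) = lcm(5, 2) = 10.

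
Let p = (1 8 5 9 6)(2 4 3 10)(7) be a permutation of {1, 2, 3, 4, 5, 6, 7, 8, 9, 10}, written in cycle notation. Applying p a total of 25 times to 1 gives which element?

1

1 lies in the 5-cycle (1 8 5 9 6).
Since the cycle has length 5, p^25 acts on it the same as p^0 (25 mod 5 = 0).
So p^25(1) = 1.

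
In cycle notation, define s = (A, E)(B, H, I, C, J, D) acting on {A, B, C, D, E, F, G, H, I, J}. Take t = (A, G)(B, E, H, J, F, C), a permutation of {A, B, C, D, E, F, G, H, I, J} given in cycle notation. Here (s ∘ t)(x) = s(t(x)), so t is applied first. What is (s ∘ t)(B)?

A

t(B) = E, then s(E) = A; composing gives (s ∘ t)(B) = A.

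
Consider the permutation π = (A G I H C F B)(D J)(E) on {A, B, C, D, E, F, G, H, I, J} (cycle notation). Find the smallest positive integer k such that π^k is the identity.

14

The cycle type of π is (7, 2, 1).
The order is lcm(7, 2) = 14.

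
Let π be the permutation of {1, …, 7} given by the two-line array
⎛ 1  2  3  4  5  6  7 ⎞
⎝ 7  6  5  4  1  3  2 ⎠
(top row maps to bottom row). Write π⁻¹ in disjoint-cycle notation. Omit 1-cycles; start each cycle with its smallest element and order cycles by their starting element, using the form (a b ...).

The cycle decomposition of π is (1 7 2 6 3 5).
The inverse reverses every cycle; in canonical form, π⁻¹ = (1 5 3 6 2 7).

(1 5 3 6 2 7)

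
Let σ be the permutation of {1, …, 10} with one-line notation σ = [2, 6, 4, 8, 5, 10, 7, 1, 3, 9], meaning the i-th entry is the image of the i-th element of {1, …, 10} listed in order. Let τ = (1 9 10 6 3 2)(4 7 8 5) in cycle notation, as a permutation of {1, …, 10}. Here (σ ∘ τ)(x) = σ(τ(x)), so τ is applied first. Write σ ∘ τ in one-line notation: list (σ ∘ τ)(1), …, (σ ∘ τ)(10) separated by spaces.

Chase each element through τ then σ: 1 → 9 → 3; 2 → 1 → 2; 3 → 2 → 6; 4 → 7 → 7; 5 → 4 → 8; 6 → 3 → 4; 7 → 8 → 1; 8 → 5 → 5; 9 → 10 → 9; 10 → 6 → 10.
So σ ∘ τ in one-line form is 3 2 6 7 8 4 1 5 9 10.

3 2 6 7 8 4 1 5 9 10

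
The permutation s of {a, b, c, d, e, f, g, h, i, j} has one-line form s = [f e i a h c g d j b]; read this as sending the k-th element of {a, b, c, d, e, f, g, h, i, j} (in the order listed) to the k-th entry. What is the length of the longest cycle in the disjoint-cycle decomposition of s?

9

Decomposing into disjoint cycles gives (a, f, c, i, j, b, e, h, d); the longest has length 9.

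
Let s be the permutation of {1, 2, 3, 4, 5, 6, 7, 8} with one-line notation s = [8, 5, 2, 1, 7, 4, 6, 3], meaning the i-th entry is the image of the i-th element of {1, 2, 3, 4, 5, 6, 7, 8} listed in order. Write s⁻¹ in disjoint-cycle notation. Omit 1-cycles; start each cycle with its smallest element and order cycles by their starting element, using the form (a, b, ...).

The cycle decomposition of s is (1, 8, 3, 2, 5, 7, 6, 4).
The inverse reverses every cycle; in canonical form, s⁻¹ = (1, 4, 6, 7, 5, 2, 3, 8).

(1, 4, 6, 7, 5, 2, 3, 8)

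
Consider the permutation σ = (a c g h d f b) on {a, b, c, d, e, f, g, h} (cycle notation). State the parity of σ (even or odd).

The cycle lengths are 7, 1.
A cycle is odd iff its length is even; σ has 0 even-length cycles, so sgn(σ) = (−1)^0 and σ is even.

even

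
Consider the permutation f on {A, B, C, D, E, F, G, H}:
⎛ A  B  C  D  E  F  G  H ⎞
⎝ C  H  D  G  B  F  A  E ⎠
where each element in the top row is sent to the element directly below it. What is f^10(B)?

H

Tracing B → H → … returns to B after 3 steps, so B lies in a 3-cycle (B H E).
Since the cycle has length 3, f^10 acts on it the same as f^1 (10 mod 3 = 1).
Stepping 1 place around the cycle: B → H.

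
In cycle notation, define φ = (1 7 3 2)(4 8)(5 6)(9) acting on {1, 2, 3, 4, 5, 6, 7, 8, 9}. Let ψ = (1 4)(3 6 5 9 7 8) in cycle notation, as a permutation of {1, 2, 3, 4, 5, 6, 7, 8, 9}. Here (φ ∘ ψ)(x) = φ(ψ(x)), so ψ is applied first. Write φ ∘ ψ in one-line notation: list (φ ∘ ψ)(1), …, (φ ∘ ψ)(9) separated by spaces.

8 1 5 7 9 6 4 2 3

For each element, apply ψ then φ: 1 → 4 → 8; 2 → 2 → 1; 3 → 6 → 5; 4 → 1 → 7; 5 → 9 → 9; 6 → 5 → 6; 7 → 8 → 4; 8 → 3 → 2; 9 → 7 → 3.
So φ ∘ ψ in one-line form is 8 1 5 7 9 6 4 2 3.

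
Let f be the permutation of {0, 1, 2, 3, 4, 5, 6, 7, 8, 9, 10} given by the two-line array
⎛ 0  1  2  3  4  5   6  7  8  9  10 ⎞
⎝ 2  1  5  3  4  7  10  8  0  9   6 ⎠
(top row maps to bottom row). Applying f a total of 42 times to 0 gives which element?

Tracing 0 → 2 → … returns to 0 after 5 steps, so 0 lies in a 5-cycle (0 2 5 7 8).
Powers repeat with period 5 on this cycle, and 42 mod 5 = 2, so f^42(0) = f^2(0).
Stepping 2 places around the cycle: 0 → 2 → 5.

5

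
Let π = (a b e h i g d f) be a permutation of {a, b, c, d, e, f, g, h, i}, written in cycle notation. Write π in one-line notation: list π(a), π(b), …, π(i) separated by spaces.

Each element maps to the next entry in its cycle (wrapping to the front): a→b, b→e, c→c, d→f, e→h, f→a, g→d, h→i, i→g.
So the one-line form is b e c f h a d i g.

b e c f h a d i g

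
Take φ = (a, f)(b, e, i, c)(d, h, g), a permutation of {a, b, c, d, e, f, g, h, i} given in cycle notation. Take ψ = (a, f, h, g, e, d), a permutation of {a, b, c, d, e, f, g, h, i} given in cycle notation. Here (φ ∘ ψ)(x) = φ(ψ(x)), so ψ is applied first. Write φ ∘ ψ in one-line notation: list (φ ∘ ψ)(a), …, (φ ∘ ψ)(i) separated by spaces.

a e b f h g i d c

Chase each element through ψ then φ: a → f → a; b → b → e; c → c → b; d → a → f; e → d → h; f → h → g; g → e → i; h → g → d; i → i → c.
Collecting the images, φ ∘ ψ = [a e b f h g i d c].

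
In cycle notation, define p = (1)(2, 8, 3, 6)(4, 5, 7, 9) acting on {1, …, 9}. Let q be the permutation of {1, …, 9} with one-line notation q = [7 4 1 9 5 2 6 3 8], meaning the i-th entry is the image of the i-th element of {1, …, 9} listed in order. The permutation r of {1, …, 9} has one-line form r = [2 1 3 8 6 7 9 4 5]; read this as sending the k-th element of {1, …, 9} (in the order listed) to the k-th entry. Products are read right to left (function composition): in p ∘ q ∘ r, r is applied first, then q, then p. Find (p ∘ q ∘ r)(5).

Chase 5: r(5) = 6; q(6) = 2; p(2) = 8. Hence (p ∘ q ∘ r)(5) = 8.

8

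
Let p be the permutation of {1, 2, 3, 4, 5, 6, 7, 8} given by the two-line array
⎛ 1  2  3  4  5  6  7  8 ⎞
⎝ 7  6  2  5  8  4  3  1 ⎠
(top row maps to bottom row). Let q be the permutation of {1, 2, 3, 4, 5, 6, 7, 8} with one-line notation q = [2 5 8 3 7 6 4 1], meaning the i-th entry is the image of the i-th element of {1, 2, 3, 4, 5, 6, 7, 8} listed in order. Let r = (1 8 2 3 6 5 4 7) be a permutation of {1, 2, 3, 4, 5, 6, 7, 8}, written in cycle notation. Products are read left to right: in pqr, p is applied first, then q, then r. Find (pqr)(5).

Chase 5: p(5) = 8; q(8) = 1; r(1) = 8. Hence (pqr)(5) = 8.

8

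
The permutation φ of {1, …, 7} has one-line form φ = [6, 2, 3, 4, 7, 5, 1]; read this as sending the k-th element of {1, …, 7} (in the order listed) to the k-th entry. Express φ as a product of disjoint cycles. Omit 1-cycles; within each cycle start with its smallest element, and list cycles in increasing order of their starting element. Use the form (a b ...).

Iterating φ from 1 gives 1 → 6 → 5 → 7 → 1; that is the 4-cycle (1 6 5 7).
Continuing from each remaining unvisited element yields (1 6 5 7).

(1 6 5 7)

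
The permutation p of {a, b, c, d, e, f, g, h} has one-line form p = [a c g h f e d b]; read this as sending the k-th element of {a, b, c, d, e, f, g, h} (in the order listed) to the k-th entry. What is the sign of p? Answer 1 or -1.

In disjoint-cycle form the cycle lengths are 5, 2, 1.
A cycle of length ℓ contributes ℓ−1 transpositions, so p is a product of 4 + 1 = 5 transpositions — odd.

-1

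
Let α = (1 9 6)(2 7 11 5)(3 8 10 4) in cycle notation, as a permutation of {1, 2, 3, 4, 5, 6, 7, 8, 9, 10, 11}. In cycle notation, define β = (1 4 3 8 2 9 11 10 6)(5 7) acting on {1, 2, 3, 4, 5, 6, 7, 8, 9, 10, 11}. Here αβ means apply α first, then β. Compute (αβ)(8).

6

First apply α: α(8) = 10, then β(10) = 6. Thus (αβ)(8) = 6.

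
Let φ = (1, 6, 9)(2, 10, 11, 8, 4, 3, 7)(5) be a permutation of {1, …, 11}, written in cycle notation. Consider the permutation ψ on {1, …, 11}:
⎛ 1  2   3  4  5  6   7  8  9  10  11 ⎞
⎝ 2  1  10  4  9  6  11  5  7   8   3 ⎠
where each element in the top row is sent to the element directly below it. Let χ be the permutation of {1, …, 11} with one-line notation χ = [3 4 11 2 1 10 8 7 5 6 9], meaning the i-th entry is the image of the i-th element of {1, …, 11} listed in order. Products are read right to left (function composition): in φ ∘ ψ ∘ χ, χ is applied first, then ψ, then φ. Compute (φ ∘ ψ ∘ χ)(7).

5

Apply the permutations in order: χ(7) = 8, then ψ(8) = 5, then φ(5) = 5. So (φ ∘ ψ ∘ χ)(7) = 5.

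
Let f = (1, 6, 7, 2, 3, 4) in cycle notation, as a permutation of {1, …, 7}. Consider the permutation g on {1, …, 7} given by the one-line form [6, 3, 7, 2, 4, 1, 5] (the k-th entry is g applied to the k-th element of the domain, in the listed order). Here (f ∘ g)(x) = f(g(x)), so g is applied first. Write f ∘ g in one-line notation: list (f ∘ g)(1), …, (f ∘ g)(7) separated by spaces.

(f ∘ g)(x) = f(g(x)). Computing each image: f(g(1)) = f(6) = 7, f(g(2)) = f(3) = 4, f(g(3)) = f(7) = 2, f(g(4)) = f(2) = 3, f(g(5)) = f(4) = 1, f(g(6)) = f(1) = 6, f(g(7)) = f(5) = 5.
Hence f ∘ g = [7 4 2 3 1 6 5].

7 4 2 3 1 6 5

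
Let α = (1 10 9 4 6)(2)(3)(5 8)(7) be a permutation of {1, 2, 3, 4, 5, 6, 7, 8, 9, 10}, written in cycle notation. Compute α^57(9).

6

9 lies in the 5-cycle (1 10 9 4 6).
Powers repeat with period 5 on this cycle, and 57 mod 5 = 2, so α^57(9) = α^2(9).
Advancing 2 steps from 9: 9 → 4 → 6.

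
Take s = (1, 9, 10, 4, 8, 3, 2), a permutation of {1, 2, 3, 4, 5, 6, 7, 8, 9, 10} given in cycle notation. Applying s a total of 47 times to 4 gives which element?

4 lies in the 7-cycle (1, 9, 10, 4, 8, 3, 2).
Powers repeat with period 7 on this cycle, and 47 mod 7 = 5, so s^47(4) = s^5(4).
Advancing 5 steps from 4: 4 → 8 → 3 → 2 → 1 → 9.

9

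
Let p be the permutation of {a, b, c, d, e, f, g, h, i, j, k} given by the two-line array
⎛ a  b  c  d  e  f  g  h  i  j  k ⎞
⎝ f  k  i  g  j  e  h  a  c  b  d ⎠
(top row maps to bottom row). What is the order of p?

The disjoint-cycle form of p has cycle lengths 9, 2.
The order of p is the least common multiple of its cycle lengths: lcm(9, 2) = 18.

18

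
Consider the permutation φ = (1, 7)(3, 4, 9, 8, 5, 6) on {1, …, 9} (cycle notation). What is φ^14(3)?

3 lies in the 6-cycle (3, 4, 9, 8, 5, 6).
On a 6-cycle, φ^6 is the identity, so φ^14 = φ^2 there (14 ≡ 2 mod 6).
Stepping 2 places around the cycle: 3 → 4 → 9.

9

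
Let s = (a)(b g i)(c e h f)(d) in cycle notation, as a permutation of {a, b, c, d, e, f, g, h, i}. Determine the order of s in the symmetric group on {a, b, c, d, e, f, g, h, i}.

The cycle type of s is (4, 3, 1, 1).
Since disjoint cycles commute, ord(s) = lcm(4, 3) = 12.

12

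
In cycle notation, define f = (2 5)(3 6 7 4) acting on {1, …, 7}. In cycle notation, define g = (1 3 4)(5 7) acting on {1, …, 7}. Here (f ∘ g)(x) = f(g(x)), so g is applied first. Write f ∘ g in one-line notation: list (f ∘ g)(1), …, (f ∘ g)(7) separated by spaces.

(f ∘ g)(x) = f(g(x)). Computing each image: f(g(1)) = f(3) = 6, f(g(2)) = f(2) = 5, f(g(3)) = f(4) = 3, f(g(4)) = f(1) = 1, f(g(5)) = f(7) = 4, f(g(6)) = f(6) = 7, f(g(7)) = f(5) = 2.
Hence f ∘ g = [6 5 3 1 4 7 2].

6 5 3 1 4 7 2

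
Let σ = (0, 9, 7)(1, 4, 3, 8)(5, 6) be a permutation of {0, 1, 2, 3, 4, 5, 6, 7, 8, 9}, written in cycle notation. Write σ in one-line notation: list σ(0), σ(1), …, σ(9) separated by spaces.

Reading each image from the cycles: 0→9, 1→4, 2→2, 3→8, 4→3, 5→6, 6→5, 7→0, 8→1, 9→7.
So the one-line form is 9 4 2 8 3 6 5 0 1 7.

9 4 2 8 3 6 5 0 1 7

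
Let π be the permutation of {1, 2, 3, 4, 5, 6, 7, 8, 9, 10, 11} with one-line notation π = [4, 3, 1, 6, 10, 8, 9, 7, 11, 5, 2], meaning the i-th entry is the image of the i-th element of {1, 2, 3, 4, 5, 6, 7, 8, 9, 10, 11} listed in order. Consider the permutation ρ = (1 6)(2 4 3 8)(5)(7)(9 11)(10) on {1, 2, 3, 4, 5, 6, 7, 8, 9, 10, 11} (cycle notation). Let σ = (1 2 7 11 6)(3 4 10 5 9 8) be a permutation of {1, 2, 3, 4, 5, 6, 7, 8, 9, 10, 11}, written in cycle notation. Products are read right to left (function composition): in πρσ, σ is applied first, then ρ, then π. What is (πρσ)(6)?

Apply the permutations in order: σ(6) = 1, then ρ(1) = 6, then π(6) = 8. So (πρσ)(6) = 8.

8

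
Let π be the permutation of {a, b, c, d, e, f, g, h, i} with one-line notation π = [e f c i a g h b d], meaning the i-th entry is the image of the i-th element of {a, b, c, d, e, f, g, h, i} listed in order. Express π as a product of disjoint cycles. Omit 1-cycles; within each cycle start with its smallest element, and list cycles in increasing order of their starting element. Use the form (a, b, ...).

From a: a → e → a, closing the cycle (a, e).
Continuing from each remaining unvisited element yields (a, e)(b, f, g, h)(d, i).

(a, e)(b, f, g, h)(d, i)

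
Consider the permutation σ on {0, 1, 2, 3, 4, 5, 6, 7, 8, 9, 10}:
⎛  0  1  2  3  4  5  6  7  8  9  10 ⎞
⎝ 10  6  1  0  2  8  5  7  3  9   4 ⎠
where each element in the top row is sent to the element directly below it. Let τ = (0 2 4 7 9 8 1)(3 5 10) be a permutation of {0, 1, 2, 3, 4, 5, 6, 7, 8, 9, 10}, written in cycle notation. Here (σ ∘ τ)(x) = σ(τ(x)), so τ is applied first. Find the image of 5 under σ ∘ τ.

τ(5) = 10, then σ(10) = 4; composing gives (σ ∘ τ)(5) = 4.

4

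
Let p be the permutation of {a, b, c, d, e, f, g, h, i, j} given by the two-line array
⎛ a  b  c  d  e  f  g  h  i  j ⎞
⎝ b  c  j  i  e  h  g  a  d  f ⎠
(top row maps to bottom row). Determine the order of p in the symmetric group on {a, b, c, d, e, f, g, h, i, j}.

Writing p as disjoint cycles, the cycle lengths are 6, 2, 1, 1.
Since disjoint cycles commute, ord(p) = lcm(6, 2) = 6.

6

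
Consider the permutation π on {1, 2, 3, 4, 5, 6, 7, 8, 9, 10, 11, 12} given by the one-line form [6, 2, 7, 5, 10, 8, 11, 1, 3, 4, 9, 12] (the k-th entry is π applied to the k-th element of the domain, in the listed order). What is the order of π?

12

The disjoint-cycle form of π has cycle lengths 4, 3, 3, 1, 1.
The order is lcm(4, 3, 3) = 12.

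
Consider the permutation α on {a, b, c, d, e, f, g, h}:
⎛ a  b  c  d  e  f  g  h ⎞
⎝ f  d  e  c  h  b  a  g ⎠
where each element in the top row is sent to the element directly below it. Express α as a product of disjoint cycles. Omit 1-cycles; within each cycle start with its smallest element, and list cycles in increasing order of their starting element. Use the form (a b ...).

(a f b d c e h g)

Iterating α from a gives a → f → b → d → c → e → h → g → a; that is the 8-cycle (a f b d c e h g).
Repeating from the next unused element and collecting all non-trivial cycles gives (a f b d c e h g).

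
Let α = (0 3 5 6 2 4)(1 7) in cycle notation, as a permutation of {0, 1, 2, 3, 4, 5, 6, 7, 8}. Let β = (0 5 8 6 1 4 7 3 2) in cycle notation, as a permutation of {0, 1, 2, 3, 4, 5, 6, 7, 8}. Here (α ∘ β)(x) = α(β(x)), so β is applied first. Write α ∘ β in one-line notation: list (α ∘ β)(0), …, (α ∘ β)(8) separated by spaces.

6 0 3 4 1 8 7 5 2

(α ∘ β)(x) = α(β(x)). Computing each image: α(β(0)) = α(5) = 6, α(β(1)) = α(4) = 0, α(β(2)) = α(0) = 3, α(β(3)) = α(2) = 4, α(β(4)) = α(7) = 1, α(β(5)) = α(8) = 8, α(β(6)) = α(1) = 7, α(β(7)) = α(3) = 5, α(β(8)) = α(6) = 2.
Hence α ∘ β = [6 0 3 4 1 8 7 5 2].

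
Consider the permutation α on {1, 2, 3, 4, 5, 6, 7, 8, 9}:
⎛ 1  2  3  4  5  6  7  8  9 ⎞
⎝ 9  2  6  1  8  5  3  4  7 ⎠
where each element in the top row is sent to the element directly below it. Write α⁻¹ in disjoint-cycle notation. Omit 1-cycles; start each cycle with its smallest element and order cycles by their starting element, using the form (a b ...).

The cycle decomposition of α is (1 9 7 3 6 5 8 4).
The inverse reverses every cycle; in canonical form, α⁻¹ = (1 4 8 5 6 3 7 9).

(1 4 8 5 6 3 7 9)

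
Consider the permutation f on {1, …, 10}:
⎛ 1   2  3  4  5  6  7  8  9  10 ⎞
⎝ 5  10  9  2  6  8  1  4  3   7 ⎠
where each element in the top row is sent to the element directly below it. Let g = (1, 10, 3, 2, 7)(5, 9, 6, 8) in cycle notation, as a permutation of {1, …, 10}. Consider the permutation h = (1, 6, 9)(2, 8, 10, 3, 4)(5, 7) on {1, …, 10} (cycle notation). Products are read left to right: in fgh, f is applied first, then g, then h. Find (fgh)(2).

4

(fgh)(2) = h(g(f(2))). f(2) = 10, then g(10) = 3, then h(3) = 4, so the result is 4.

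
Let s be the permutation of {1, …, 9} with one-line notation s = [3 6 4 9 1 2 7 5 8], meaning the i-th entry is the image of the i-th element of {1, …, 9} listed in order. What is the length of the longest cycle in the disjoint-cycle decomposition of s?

Decomposing into disjoint cycles gives (1 3 4 9 8 5)(2 6); the longest has length 6.

6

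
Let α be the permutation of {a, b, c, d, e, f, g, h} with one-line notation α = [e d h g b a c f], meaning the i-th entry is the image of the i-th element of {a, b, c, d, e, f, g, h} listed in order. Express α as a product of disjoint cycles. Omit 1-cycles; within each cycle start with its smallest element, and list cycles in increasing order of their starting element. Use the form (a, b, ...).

(a, e, b, d, g, c, h, f)

From a: a → e → b → d → g → c → h → f → a, closing the cycle (a, e, b, d, g, c, h, f).
Repeating from the next unused element and collecting all non-trivial cycles gives (a, e, b, d, g, c, h, f).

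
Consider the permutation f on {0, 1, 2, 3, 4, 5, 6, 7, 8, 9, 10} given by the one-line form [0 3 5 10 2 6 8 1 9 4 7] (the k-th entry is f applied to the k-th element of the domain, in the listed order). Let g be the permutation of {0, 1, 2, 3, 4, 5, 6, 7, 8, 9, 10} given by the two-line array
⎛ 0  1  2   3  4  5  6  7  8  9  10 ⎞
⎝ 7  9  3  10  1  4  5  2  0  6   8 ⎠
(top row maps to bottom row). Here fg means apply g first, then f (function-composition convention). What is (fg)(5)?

g(5) = 4, then f(4) = 2; composing gives (fg)(5) = 2.

2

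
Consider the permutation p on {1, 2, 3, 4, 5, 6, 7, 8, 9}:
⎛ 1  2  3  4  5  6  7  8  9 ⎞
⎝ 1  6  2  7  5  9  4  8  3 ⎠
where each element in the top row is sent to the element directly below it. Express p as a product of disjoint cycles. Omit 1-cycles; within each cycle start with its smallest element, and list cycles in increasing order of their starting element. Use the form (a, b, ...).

From 2: 2 → 6 → 9 → 3 → 2, closing the cycle (2, 6, 9, 3).
Repeating from the next unused element and collecting all non-trivial cycles gives (2, 6, 9, 3)(4, 7).

(2, 6, 9, 3)(4, 7)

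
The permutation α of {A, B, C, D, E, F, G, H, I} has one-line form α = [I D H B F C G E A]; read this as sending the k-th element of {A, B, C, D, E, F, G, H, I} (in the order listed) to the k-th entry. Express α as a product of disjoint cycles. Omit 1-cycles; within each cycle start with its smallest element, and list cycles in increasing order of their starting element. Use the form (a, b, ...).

Iterating α from A gives A → I → A; that is the 2-cycle (A, I).
Continuing from each remaining unvisited element yields (A, I)(B, D)(C, H, E, F).

(A, I)(B, D)(C, H, E, F)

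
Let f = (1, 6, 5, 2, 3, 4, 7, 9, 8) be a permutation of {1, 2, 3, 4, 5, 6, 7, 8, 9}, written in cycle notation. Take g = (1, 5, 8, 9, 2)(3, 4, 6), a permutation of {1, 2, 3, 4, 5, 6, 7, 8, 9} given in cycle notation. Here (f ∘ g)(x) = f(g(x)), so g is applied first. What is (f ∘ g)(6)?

First apply g: g(6) = 3, then f(3) = 4. Thus (f ∘ g)(6) = 4.

4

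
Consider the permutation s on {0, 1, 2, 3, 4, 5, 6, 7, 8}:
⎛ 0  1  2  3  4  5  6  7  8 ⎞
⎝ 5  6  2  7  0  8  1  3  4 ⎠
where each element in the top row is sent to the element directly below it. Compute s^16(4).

Tracing 4 → 0 → … returns to 4 after 4 steps, so 4 lies in a 4-cycle (0 5 8 4).
On a 4-cycle, s^4 is the identity, so s^16 = s^0 there (16 ≡ 0 mod 4).
So s^16(4) = 4.

4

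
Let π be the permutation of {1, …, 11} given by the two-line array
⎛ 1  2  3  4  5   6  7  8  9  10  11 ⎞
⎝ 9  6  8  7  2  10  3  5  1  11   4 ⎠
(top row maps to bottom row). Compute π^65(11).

7

Tracing 11 → 4 → … returns to 11 after 9 steps, so 11 lies in a 9-cycle (2 6 10 11 4 7 3 8 5).
Powers repeat with period 9 on this cycle, and 65 mod 9 = 2, so π^65(11) = π^2(11).
Advancing 2 steps from 11: 11 → 4 → 7.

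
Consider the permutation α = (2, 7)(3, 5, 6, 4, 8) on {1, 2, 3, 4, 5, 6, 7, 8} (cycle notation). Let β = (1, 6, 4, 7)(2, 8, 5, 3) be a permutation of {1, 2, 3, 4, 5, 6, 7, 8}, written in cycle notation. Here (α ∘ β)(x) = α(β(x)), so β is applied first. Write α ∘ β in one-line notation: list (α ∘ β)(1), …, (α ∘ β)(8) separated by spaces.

(α ∘ β)(x) = α(β(x)). Computing each image: α(β(1)) = α(6) = 4, α(β(2)) = α(8) = 3, α(β(3)) = α(2) = 7, α(β(4)) = α(7) = 2, α(β(5)) = α(3) = 5, α(β(6)) = α(4) = 8, α(β(7)) = α(1) = 1, α(β(8)) = α(5) = 6.
Hence α ∘ β = [4 3 7 2 5 8 1 6].

4 3 7 2 5 8 1 6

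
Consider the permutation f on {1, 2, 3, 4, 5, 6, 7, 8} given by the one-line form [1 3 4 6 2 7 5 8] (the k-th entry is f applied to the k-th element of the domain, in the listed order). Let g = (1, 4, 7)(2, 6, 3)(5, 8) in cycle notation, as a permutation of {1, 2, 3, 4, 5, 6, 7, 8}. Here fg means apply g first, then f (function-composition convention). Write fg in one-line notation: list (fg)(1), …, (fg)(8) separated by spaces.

(fg)(x) = f(g(x)). Computing each image: f(g(1)) = f(4) = 6, f(g(2)) = f(6) = 7, f(g(3)) = f(2) = 3, f(g(4)) = f(7) = 5, f(g(5)) = f(8) = 8, f(g(6)) = f(3) = 4, f(g(7)) = f(1) = 1, f(g(8)) = f(5) = 2.
Hence fg = [6 7 3 5 8 4 1 2].

6 7 3 5 8 4 1 2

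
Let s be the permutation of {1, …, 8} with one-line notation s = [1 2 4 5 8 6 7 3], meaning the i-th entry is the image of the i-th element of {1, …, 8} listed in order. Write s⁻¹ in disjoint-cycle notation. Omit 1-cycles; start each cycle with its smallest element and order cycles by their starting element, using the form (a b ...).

(3 8 5 4)

The cycle decomposition of s is (3 4 5 8).
Reversing each cycle (and rotating so the smallest element leads) gives s⁻¹ = (3 8 5 4).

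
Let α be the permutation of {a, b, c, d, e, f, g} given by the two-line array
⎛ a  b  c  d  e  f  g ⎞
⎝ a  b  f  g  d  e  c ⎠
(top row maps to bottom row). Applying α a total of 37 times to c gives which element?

Tracing c → f → … returns to c after 5 steps, so c lies in a 5-cycle (c, f, e, d, g).
On a 5-cycle, α^5 is the identity, so α^37 = α^2 there (37 ≡ 2 mod 5).
Stepping 2 places around the cycle: c → f → e.

e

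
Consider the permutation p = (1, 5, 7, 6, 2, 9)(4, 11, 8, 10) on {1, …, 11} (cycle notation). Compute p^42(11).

11 lies in the 4-cycle (4, 11, 8, 10).
Powers repeat with period 4 on this cycle, and 42 mod 4 = 2, so p^42(11) = p^2(11).
Advancing 2 steps from 11: 11 → 8 → 10.

10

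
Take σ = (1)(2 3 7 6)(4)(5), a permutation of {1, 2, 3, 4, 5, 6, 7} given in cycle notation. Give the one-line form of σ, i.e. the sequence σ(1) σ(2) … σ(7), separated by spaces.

1 3 7 4 5 2 6

Each element maps to the next entry in its cycle (wrapping to the front): 1→1, 2→3, 3→7, 4→4, 5→5, 6→2, 7→6.
Listing these in domain order gives 1 3 7 4 5 2 6.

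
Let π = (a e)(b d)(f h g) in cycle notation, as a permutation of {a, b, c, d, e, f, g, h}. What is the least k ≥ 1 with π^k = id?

6

The cycle type of π is (3, 2, 2, 1).
The order of π is the least common multiple of its cycle lengths: lcm(3, 2, 2) = 6.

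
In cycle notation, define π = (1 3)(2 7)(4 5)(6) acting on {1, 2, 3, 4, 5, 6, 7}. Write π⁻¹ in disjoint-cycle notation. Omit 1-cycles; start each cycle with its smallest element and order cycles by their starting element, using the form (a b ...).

(1 3)(2 7)(4 5)

Inverting a permutation written in cycle notation just reverses the order within every cycle.
After reversing and putting each cycle's least element first, π⁻¹ = (1 3)(2 7)(4 5).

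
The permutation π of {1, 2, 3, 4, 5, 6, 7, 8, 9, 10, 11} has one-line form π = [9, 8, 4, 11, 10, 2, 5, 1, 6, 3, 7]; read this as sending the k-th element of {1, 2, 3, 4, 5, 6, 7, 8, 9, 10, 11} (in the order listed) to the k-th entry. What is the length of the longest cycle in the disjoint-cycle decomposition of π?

6

Decomposing into disjoint cycles gives (1, 9, 6, 2, 8)(3, 4, 11, 7, 5, 10); the longest has length 6.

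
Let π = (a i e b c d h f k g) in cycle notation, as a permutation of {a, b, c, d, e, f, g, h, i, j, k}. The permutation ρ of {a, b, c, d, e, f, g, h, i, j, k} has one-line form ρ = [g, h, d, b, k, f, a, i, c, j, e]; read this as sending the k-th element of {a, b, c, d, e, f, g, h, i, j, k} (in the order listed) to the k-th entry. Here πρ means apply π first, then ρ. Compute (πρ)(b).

d

(πρ)(b) = ρ(π(b)). π(b) = c, then ρ(c) = d. So (πρ)(b) = d.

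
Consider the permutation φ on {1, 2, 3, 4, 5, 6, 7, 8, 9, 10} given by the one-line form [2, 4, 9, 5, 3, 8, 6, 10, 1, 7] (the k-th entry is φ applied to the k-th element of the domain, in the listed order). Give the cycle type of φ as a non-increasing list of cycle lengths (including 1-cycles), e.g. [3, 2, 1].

[6, 4]

The disjoint cycles are (1 2 4 5 3 9)(6 8 10 7), with lengths 6, 4 in non-increasing order.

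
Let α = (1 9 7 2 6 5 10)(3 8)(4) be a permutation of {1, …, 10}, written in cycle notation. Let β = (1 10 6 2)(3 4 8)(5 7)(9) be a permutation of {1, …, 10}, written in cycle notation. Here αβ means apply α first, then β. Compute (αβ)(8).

4

α(8) = 3, then β(3) = 4; composing gives (αβ)(8) = 4.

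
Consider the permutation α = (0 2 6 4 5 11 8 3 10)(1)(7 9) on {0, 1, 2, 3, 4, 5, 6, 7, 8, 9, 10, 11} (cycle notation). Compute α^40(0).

5

0 lies in the 9-cycle (0 2 6 4 5 11 8 3 10).
Since the cycle has length 9, α^40 acts on it the same as α^4 (40 mod 9 = 4).
Advancing 4 steps from 0: 0 → 2 → 6 → 4 → 5.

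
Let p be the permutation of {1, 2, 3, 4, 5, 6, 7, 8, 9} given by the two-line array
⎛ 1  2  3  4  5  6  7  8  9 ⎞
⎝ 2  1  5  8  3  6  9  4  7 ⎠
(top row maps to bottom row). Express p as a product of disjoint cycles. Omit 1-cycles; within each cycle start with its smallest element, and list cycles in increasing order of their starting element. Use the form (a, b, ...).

(1, 2)(3, 5)(4, 8)(7, 9)

From 1: 1 → 2 → 1, closing the cycle (1, 2).
Repeating from the next unused element and collecting all non-trivial cycles gives (1, 2)(3, 5)(4, 8)(7, 9).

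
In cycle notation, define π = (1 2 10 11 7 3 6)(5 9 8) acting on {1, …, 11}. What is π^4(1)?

1 lies in the 7-cycle (1 2 10 11 7 3 6).
Advancing 4 steps from 1: 1 → 2 → 10 → 11 → 7.

7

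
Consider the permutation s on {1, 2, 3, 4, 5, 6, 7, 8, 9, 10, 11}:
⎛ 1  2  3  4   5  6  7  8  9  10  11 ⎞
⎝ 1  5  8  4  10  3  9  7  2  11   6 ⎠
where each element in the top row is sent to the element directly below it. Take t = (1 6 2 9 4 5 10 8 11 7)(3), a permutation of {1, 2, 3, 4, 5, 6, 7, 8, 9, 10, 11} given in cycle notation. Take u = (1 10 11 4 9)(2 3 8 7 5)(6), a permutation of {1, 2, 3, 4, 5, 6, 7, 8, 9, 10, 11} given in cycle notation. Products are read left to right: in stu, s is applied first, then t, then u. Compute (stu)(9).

(stu)(9) = u(t(s(9))). s(9) = 2, then t(2) = 9, then u(9) = 1, so the result is 1.

1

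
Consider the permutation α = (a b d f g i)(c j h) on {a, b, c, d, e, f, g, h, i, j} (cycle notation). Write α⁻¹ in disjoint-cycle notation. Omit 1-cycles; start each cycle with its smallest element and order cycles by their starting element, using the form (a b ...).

(a i g f d b)(c h j)

Inverting a permutation written in cycle notation just reverses the order within every cycle.
After reversing and putting each cycle's least element first, α⁻¹ = (a i g f d b)(c h j).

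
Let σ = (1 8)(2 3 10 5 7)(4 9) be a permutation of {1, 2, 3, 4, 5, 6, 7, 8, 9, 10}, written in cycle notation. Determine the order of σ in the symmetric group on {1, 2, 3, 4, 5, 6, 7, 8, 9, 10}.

10

The disjoint cycles have lengths 5, 2, 2, 1.
Since disjoint cycles commute, ord(σ) = lcm(5, 2, 2) = 10.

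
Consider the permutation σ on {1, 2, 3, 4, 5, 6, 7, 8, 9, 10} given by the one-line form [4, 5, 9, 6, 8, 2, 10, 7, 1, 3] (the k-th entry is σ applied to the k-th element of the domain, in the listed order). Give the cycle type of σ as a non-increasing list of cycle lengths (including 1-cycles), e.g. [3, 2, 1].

The disjoint cycles are (1 4 6 2 5 8 7 10 3 9), with lengths 10 in non-increasing order.

[10]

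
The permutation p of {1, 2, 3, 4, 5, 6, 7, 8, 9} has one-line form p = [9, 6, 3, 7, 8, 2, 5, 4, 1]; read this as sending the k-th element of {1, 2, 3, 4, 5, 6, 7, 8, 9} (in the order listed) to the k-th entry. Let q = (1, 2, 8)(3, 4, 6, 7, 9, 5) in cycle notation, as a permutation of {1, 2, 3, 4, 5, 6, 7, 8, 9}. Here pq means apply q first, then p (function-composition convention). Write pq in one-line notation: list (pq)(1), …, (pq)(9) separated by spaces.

(pq)(x) = p(q(x)). Computing each image: p(q(1)) = p(2) = 6, p(q(2)) = p(8) = 4, p(q(3)) = p(4) = 7, p(q(4)) = p(6) = 2, p(q(5)) = p(3) = 3, p(q(6)) = p(7) = 5, p(q(7)) = p(9) = 1, p(q(8)) = p(1) = 9, p(q(9)) = p(5) = 8.
Hence pq = [6 4 7 2 3 5 1 9 8].

6 4 7 2 3 5 1 9 8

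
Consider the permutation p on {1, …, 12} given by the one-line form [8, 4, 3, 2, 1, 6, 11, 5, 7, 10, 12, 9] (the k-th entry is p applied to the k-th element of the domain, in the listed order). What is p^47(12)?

Tracing 12 → 9 → … returns to 12 after 4 steps, so 12 lies in a 4-cycle (7 11 12 9).
Powers repeat with period 4 on this cycle, and 47 mod 4 = 3, so p^47(12) = p^3(12).
Stepping 3 places around the cycle: 12 → 9 → 7 → 11.

11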